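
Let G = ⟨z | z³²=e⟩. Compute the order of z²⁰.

Compute successive powers until reaching e:
  (z²⁰)¹ = z²⁰, (z²⁰)² = z⁸, (z²⁰)³ = z²⁸, (z²⁰)⁴ = z¹⁶, (z²⁰)⁵ = z⁴, (z²⁰)⁶ = z²⁴, (z²⁰)⁷ = z¹², (z²⁰)⁸ = e.
The smallest positive k with (z²⁰)ᵏ = e is 8.

Answer: 8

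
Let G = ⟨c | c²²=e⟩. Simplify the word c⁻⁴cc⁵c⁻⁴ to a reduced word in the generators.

Multiply left to right, reducing at each step:
  (c¹⁸) · c = c¹⁹
  (c¹⁹) · c⁵ = c²
  (c²) · c⁻⁴ = c²⁰

Answer: c²⁰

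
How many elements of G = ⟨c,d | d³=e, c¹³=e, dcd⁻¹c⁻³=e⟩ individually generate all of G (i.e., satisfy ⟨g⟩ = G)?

⟨g⟩ = G would require ord(g) = |G| = 39, but the maximum element order in G is 13 < 39. So G is not cyclic and no single element generates it: the count is 0.

Answer: 0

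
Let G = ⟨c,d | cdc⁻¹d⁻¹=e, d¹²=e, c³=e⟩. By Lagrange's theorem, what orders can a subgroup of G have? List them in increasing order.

|G| = 36 = 2² · 3². By Lagrange's theorem the order of any subgroup divides 36; the divisors of 36 are 1, 2, 3, 4, 6, 9, 12, 18, 36.

Answer: 1, 2, 3, 4, 6, 9, 12, 18, 36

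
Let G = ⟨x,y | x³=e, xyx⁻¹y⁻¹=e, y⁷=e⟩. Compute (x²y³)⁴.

Compute successive powers of (x²y³), reducing at each step:
  (x²y³)²: (x²y³) · x² = xy³;   (xy³) · y³ = xy⁶
  (x²y³)³: (xy⁶) · x² = y⁶;   (y⁶) · y³ = y²
  (x²y³)⁴: (y²) · x² = x²y²;   (x²y²) · y³ = x²y⁵

Answer: x²y⁵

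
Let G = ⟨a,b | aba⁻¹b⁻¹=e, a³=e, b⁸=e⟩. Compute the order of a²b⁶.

Compute successive powers until reaching e:
  (a²b⁶)¹ = a²b⁶, (a²b⁶)² = ab⁴, (a²b⁶)³ = b², (a²b⁶)⁴ = a², (a²b⁶)⁵ = ab⁶, (a²b⁶)⁶ = b⁴, (a²b⁶)⁷ = a²b², (a²b⁶)⁸ = a, (a²b⁶)⁹ = b⁶, (a²b⁶)¹⁰ = a²b⁴, (a²b⁶)¹¹ = ab², (a²b⁶)¹² = e.
The smallest positive k with (a²b⁶)ᵏ = e is 12.

Answer: 12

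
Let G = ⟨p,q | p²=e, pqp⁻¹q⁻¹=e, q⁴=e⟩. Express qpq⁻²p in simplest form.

Multiply left to right, reducing at each step:
  q · p = pq
  (pq) · q⁻² = pq³
  (pq³) · p = q³

Answer: q³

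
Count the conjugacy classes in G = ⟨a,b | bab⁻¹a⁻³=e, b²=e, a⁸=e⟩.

The conjugacy classes (representative and size) are:
  [e] (size 1), [a³] (size 2), [a²] (size 2), [a⁴] (size 1), [a⁵] (size 2), [a⁴b] (size 4), [ab] (size 4).
Class equation: 1 + 2 + 2 + 1 + 2 + 4 + 4 = 16 = |G|. So G has 7 conjugacy classes.

Answer: 7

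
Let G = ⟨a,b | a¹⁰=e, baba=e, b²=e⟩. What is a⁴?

Compute successive powers of a, reducing at each step:
  a²: a · a = a²
  a³: (a²) · a = a³
  a⁴: (a³) · a = a⁴

Answer: a⁴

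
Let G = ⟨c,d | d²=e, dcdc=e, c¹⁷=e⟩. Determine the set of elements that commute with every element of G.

An element z ∈ Z(G) iff z commutes with every generator.
For example e is central: e·c = c = c·e; e·d = d = d·e.
Whereas c ∉ Z(G) since c·d = cd ≠ c¹⁶d = d·c.
Checking each of the 34 elements this way gives Z(G) = {e}, of order 1.

Answer: {e}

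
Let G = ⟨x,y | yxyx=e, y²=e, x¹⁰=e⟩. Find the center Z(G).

An element z ∈ Z(G) iff z commutes with every generator.
For example x⁵ is central: (x⁵)·x = x⁶ = x·(x⁵); (x⁵)·y = x⁵y = y·(x⁵).
Whereas x ∉ Z(G) since x·y = xy ≠ x⁹y = y·x.
Checking each of the 20 elements this way gives Z(G) = {e, x⁵}, of order 2.

Answer: {e, x⁵}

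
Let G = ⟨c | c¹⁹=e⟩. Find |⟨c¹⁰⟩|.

|⟨c¹⁰⟩| equals the order of c¹⁰. Compute successive powers until reaching e:
  (c¹⁰)¹ = c¹⁰, (c¹⁰)² = c, (c¹⁰)³ = c¹¹, (c¹⁰)⁴ = c², (c¹⁰)⁵ = c¹², (c¹⁰)⁶ = c³, (c¹⁰)⁷ = c¹³, (c¹⁰)⁸ = c⁴, (c¹⁰)⁹ = c¹⁴, (c¹⁰)¹⁰ = c⁵, (c¹⁰)¹¹ = c¹⁵, (c¹⁰)¹² = c⁶, (c¹⁰)¹³ = c¹⁶, (c¹⁰)¹⁴ = c⁷, (c¹⁰)¹⁵ = c¹⁷, (c¹⁰)¹⁶ = c⁸, (c¹⁰)¹⁷ = c¹⁸, (c¹⁰)¹⁸ = c⁹, (c¹⁰)¹⁹ = e.
The smallest positive k with (c¹⁰)ᵏ = e is 19, so |⟨c¹⁰⟩| = 19.

Answer: 19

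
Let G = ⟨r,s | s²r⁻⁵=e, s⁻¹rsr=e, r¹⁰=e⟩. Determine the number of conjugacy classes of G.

The conjugacy classes (representative and size) are:
  [e] (size 1), [r] (size 2), [r⁸] (size 2), [r⁷] (size 2), [r⁴] (size 2), [r⁵] (size 1), [r⁴s] (size 5), [r²s⁻¹] (size 5).
Class equation: 1 + 2 + 2 + 2 + 2 + 1 + 5 + 5 = 20 = |G|. So G has 8 conjugacy classes.

Answer: 8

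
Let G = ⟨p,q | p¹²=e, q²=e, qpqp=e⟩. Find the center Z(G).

An element z ∈ Z(G) iff z commutes with every generator.
For example p⁶ is central: (p⁶)·p = p⁷ = p·(p⁶); (p⁶)·q = p⁶q = q·(p⁶).
Whereas p ∉ Z(G) since p·q = pq ≠ p¹¹q = q·p.
Checking each of the 24 elements this way gives Z(G) = {e, p⁶}, of order 2.

Answer: {e, p⁶}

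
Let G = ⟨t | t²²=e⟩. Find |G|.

G is generated by a single element, so G is cyclic. The relator gives t²² = e and no smaller power is forced to be e, so the 22 powers {e, t, t², t³, t⁴, t⁵, t⁶, t⁷, t⁸, t⁹, t²¹, t²⁰, t¹², t¹³, t¹¹, t¹⁰, t¹⁴, t¹⁵, t¹⁶, t¹⁷, t¹⁸, t¹⁹} are distinct. Hence |G| = 22.

Answer: 22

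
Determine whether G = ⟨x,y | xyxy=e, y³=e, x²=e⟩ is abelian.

x·y = xy but y·x = xy², so x·y ≠ y·x and G is not abelian.

Answer: No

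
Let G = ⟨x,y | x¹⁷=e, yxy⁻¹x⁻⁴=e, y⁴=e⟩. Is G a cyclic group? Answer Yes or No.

Every cyclic group is abelian. But x·y = xy while y·x = x⁴y, so x·y ≠ y·x and G is not abelian. Hence G is not cyclic.

Answer: No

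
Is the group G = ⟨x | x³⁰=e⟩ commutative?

G has a single generator, so G is cyclic and hence abelian.

Answer: Yes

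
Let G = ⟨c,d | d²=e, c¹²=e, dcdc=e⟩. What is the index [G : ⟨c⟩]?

First find ord(c) by computing successive powers:
  c¹ = c, c² = c², c³ = c³, c⁴ = c⁴, c⁵ = c⁵, c⁶ = c⁶, c⁷ = c⁷, c⁸ = c⁸, c⁹ = c⁹, c¹⁰ = c¹⁰, c¹¹ = c¹¹, c¹² = e.
So |⟨c⟩| = ord(c) = 12. With |G| = 24, by Lagrange [G : ⟨c⟩] = 24/12 = 2.

Answer: 2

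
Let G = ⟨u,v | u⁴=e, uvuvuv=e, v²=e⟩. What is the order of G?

Enumerate words in the generators, reducing via the relations: the distinct elements are
  {e, u, v, uv, u², u³, vu, uvu, u²v, u³v, vu², vu³, uvu², uvu³, u²vu, u³vu, vu²v, uvu²v, u²vu², u²vu³, u³vu², u³vu³, u²vu²v, u³vu²v}.
No further products give new elements, so |G| = 24.

Answer: 24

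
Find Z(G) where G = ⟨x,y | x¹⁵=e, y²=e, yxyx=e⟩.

An element z ∈ Z(G) iff z commutes with every generator.
For example e is central: e·x = x = x·e; e·y = y = y·e.
Whereas x ∉ Z(G) since x·y = xy ≠ x¹⁴y = y·x.
Checking each of the 30 elements this way gives Z(G) = {e}, of order 1.

Answer: {e}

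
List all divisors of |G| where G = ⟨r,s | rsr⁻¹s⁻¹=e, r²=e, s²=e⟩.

|G| = 4 = 2². By Lagrange's theorem the order of any subgroup divides 4; the divisors of 4 are 1, 2, 4.

Answer: 1, 2, 4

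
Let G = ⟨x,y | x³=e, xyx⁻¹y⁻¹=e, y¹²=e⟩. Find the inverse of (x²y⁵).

The order of (x²y⁵) is 12 (smallest k with (x²y⁵)ᵏ = e), so (x²y⁵)⁻¹ = (x²y⁵)¹¹ = xy⁷.
Check: (x²y⁵) · (xy⁷) → (x²y⁵) · x = y⁵;   (y⁵) · y⁷ = e, giving e as required.

Answer: xy⁷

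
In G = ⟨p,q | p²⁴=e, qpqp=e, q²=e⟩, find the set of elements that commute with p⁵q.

⟨p⁵q⟩ ⊆ C_G(p⁵q) since powers of p⁵q commute with p⁵q; so |C_G(p⁵q)| ≥ |⟨p⁵q⟩| = 2.
By orbit–stabilizer, |C_G(p⁵q)| = |G| / |conj. class of p⁵q| = 48 / 12 = 4.
The 4 elements commuting with p⁵q are {e, p¹², p⁵q, p¹⁷q}.

Answer: {e, p¹², p⁵q, p¹⁷q}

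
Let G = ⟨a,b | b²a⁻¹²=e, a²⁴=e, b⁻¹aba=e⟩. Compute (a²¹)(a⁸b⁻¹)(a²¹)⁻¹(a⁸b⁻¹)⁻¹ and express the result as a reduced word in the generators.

[(a²¹), (a⁸b⁻¹)] = (a²¹)·(a⁸b⁻¹)·(a²¹)⁻¹·(a⁸b⁻¹)⁻¹.
  (a²¹) · (a⁸b⁻¹) = a⁵b⁻¹
  (a⁵b⁻¹) · (a³) = a²b⁻¹
  (a²b⁻¹) · (a⁸b) = a¹⁸

Answer: a¹⁸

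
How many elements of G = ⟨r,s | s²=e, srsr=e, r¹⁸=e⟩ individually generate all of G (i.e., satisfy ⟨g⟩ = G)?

⟨g⟩ = G would require ord(g) = |G| = 36, but the maximum element order in G is 18 < 36. So G is not cyclic and no single element generates it: the count is 0.

Answer: 0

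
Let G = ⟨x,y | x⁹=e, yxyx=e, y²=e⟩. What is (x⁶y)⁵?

Compute successive powers of (x⁶y), reducing at each step:
  (x⁶y)²: (x⁶y) · x⁶ = y;   y · y = e
  (x⁶y)³: e · x⁶ = x⁶;   (x⁶) · y = x⁶y
  (x⁶y)⁴: (x⁶y) · x⁶ = y;   y · y = e
  (x⁶y)⁵: e · x⁶ = x⁶;   (x⁶) · y = x⁶y

Answer: x⁶y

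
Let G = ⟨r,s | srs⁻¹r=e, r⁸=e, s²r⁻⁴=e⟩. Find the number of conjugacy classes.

The conjugacy classes (representative and size) are:
  [e] (size 1), [r⁷] (size 2), [r²] (size 2), [r⁵] (size 2), [r⁴] (size 1), [r²s⁻¹] (size 4), [r³s] (size 4).
Class equation: 1 + 2 + 2 + 2 + 1 + 4 + 4 = 16 = |G|. So G has 7 conjugacy classes.

Answer: 7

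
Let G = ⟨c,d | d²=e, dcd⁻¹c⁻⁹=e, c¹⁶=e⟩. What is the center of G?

An element z ∈ Z(G) iff z commutes with every generator.
For example c² is central: (c²)·c = c³ = c·(c²); (c²)·d = c²d = d·(c²).
Whereas c ∉ Z(G) since c·d = cd ≠ c⁹d = d·c.
Checking each of the 32 elements this way gives Z(G) = {e, c², c⁴, c⁶, c⁸, c¹⁰, c¹², c¹⁴}, of order 8.

Answer: {e, c², c⁴, c⁶, c⁸, c¹⁰, c¹², c¹⁴}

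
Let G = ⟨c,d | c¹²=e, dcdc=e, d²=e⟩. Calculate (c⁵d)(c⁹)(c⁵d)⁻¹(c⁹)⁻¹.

[(c⁵d), (c⁹)] = (c⁵d)·(c⁹)·(c⁵d)⁻¹·(c⁹)⁻¹.
  (c⁵d) · (c⁹) = c⁸d
  (c⁸d) · (c⁵d) = c³
  (c³) · (c³) = c⁶

Answer: c⁶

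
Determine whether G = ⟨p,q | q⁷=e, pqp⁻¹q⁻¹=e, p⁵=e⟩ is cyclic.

|G| = 35. The element pq has order 35 (its powers give 35 distinct elements), so ⟨pq⟩ = G and G is cyclic.

Answer: Yes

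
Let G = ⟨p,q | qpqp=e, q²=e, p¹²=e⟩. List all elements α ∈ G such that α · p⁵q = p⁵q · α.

⟨p⁵q⟩ ⊆ C_G(p⁵q) since powers of p⁵q commute with p⁵q; so |C_G(p⁵q)| ≥ |⟨p⁵q⟩| = 2.
By orbit–stabilizer, |C_G(p⁵q)| = |G| / |conj. class of p⁵q| = 24 / 6 = 4.
The 4 elements commuting with p⁵q are {e, p⁶, p¹¹q, p⁵q}.

Answer: {e, p⁶, p¹¹q, p⁵q}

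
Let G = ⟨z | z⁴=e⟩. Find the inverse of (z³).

The order of (z³) is 4 (smallest k with (z³)ᵏ = e), so (z³)⁻¹ = (z³)³ = z.
Check: (z³) · z → (z³) · z = e, giving e as required.

Answer: z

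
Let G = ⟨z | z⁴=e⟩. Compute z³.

Compute successive powers of z, reducing at each step:
  z²: z · z = z²
  z³: (z²) · z = z³

Answer: z³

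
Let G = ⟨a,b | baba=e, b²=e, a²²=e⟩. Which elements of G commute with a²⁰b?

⟨a²⁰b⟩ ⊆ C_G(a²⁰b) since powers of a²⁰b commute with a²⁰b; so |C_G(a²⁰b)| ≥ |⟨a²⁰b⟩| = 2.
By orbit–stabilizer, |C_G(a²⁰b)| = |G| / |conj. class of a²⁰b| = 44 / 11 = 4.
The 4 elements commuting with a²⁰b are {e, a¹¹, a⁹b, a²⁰b}.

Answer: {e, a¹¹, a⁹b, a²⁰b}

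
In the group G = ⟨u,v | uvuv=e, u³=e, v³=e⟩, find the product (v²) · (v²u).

Compute (v²) · (v²u) by multiplying left to right and reducing via the relations at each step:
  (v²) · v² = v
  v · u = u²v²

Answer: u²v²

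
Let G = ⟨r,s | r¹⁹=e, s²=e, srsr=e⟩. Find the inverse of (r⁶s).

The order of (r⁶s) is 2 (smallest k with (r⁶s)ᵏ = e), so (r⁶s)⁻¹ = (r⁶s)¹ = r⁶s.
Check: (r⁶s) · (r⁶s) → (r⁶s) · r⁶ = s;   s · s = e, giving e as required.

Answer: r⁶s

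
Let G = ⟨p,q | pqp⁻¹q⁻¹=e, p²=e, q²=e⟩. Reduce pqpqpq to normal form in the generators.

Multiply left to right, reducing at each step:
  p · q = pq
  (pq) · p = q
  q · q = e
  e · p = p
  p · q = pq

Answer: pq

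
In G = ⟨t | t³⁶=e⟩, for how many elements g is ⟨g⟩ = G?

G is cyclic of order 36. An element generates G iff its order is 36, and a cyclic group of order 36 has exactly φ(36) = 12 such elements.

Answer: 12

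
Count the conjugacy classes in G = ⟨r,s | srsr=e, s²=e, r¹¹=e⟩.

The conjugacy classes (representative and size) are:
  [e] (size 1), [r¹⁰] (size 2), [r²] (size 2), [r³] (size 2), [r⁷] (size 2), [r⁶] (size 2), [r²s] (size 11).
Class equation: 1 + 2 + 2 + 2 + 2 + 2 + 11 = 22 = |G|. So G has 7 conjugacy classes.

Answer: 7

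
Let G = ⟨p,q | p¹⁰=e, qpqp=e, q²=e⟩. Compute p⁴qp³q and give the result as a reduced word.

Multiply left to right, reducing at each step:
  (p⁴) · q = p⁴q
  (p⁴q) · p³ = pq
  (pq) · q = p

Answer: p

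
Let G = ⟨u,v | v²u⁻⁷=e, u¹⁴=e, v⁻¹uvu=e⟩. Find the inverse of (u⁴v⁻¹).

The order of (u⁴v⁻¹) is 4 (smallest k with (u⁴v⁻¹)ᵏ = e), so (u⁴v⁻¹)⁻¹ = (u⁴v⁻¹)³ = u⁴v.
Check: (u⁴v⁻¹) · (u⁴v) → (u⁴v⁻¹) · u⁴ = v⁻¹;   (v⁻¹) · v = e, giving e as required.

Answer: u⁴v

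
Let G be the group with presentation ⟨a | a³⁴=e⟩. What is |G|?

G is generated by a single element, so G is cyclic. The relator gives a³⁴ = e and no smaller power is forced to be e, so the 34 powers {a, e, a², a³, a⁴, a⁵, a⁶, a⁷, a⁸, a⁹, a²², a²³, a²¹, a²⁰, a²⁴, a²⁵, a²⁶, a²⁷, a²⁸, a²⁹, a³², a³³, a³¹, a³⁰, a¹², a¹³, a¹¹, a¹⁰, a¹⁴, a¹⁵, a¹⁶, a¹⁷, a¹⁸, a¹⁹} are distinct. Hence |G| = 34.

Answer: 34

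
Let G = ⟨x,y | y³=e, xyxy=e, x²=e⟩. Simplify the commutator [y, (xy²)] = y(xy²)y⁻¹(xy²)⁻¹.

[y, (xy²)] = y·(xy²)·y⁻¹·(xy²)⁻¹.
  y · (xy²) = xy
  (xy) · (y²) = x
  x · (xy²) = y²

Answer: y²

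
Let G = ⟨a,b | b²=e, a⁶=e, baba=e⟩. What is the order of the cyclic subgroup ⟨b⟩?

|⟨b⟩| equals the order of b. Compute successive powers until reaching e:
  b¹ = b, b² = e.
The smallest positive k with bᵏ = e is 2, so |⟨b⟩| = 2.

Answer: 2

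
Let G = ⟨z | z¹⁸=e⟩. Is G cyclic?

|G| = 18. The element z has order 18 (its powers give 18 distinct elements), so ⟨z⟩ = G and G is cyclic.

Answer: Yes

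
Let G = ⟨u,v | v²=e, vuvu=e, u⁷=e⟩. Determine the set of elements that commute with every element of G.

An element z ∈ Z(G) iff z commutes with every generator.
For example e is central: e·u = u = u·e; e·v = v = v·e.
Whereas u ∉ Z(G) since u·v = uv ≠ u⁶v = v·u.
Checking each of the 14 elements this way gives Z(G) = {e}, of order 1.

Answer: {e}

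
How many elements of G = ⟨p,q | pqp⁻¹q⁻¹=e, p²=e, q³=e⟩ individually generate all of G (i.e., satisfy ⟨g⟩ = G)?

G is cyclic of order 6. An element generates G iff its order is 6, and a cyclic group of order 6 has exactly φ(6) = 2 such elements.

Answer: 2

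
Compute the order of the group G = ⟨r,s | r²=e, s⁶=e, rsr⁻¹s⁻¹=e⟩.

Enumerate words in the generators, reducing via the relations: the distinct elements are
  {e, r, s, rs, s², s³, s⁴, s⁵, rs², rs³, rs⁴, rs⁵}.
No further products give new elements, so |G| = 12.

Answer: 12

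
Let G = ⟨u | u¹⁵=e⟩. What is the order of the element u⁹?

Compute successive powers until reaching e:
  (u⁹)¹ = u⁹, (u⁹)² = u³, (u⁹)³ = u¹², (u⁹)⁴ = u⁶, (u⁹)⁵ = e.
The smallest positive k with (u⁹)ᵏ = e is 5.

Answer: 5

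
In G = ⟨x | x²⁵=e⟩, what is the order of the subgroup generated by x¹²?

|⟨x¹²⟩| equals the order of x¹². Compute successive powers until reaching e:
  (x¹²)¹ = x¹², (x¹²)² = x²⁴, (x¹²)³ = x¹¹, (x¹²)⁴ = x²³, (x¹²)⁵ = x¹⁰, (x¹²)⁶ = x²², (x¹²)⁷ = x⁹, (x¹²)⁸ = x²¹, (x¹²)⁹ = x⁸, (x¹²)¹⁰ = x²⁰, (x¹²)¹¹ = x⁷, (x¹²)¹² = x¹⁹, (x¹²)¹³ = x⁶, (x¹²)¹⁴ = x¹⁸, (x¹²)¹⁵ = x⁵, (x¹²)¹⁶ = x¹⁷, (x¹²)¹⁷ = x⁴, (x¹²)¹⁸ = x¹⁶, (x¹²)¹⁹ = x³, (x¹²)²⁰ = x¹⁵, (x¹²)²¹ = x², (x¹²)²² = x¹⁴, (x¹²)²³ = x, (x¹²)²⁴ = x¹³, (x¹²)²⁵ = e.
The smallest positive k with (x¹²)ᵏ = e is 25, so |⟨x¹²⟩| = 25.

Answer: 25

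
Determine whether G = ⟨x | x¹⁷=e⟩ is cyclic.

|G| = 17. The element x has order 17 (its powers give 17 distinct elements), so ⟨x⟩ = G and G is cyclic.

Answer: Yes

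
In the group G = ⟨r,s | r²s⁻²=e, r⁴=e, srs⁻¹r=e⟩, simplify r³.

Compute successive powers of r, reducing at each step:
  r²: r · r = r²
  r³: (r²) · r = r³

Answer: r³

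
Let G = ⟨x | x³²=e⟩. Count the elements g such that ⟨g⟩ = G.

G is cyclic of order 32. An element generates G iff its order is 32, and a cyclic group of order 32 has exactly φ(32) = 16 such elements.

Answer: 16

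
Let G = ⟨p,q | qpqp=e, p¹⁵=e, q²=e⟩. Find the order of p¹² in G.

Compute successive powers until reaching e:
  (p¹²)¹ = p¹², (p¹²)² = p⁹, (p¹²)³ = p⁶, (p¹²)⁴ = p³, (p¹²)⁵ = e.
The smallest positive k with (p¹²)ᵏ = e is 5.

Answer: 5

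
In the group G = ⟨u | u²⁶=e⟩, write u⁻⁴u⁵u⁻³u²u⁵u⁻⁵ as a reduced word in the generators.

Multiply left to right, reducing at each step:
  (u²²) · u⁵ = u
  u · u⁻³ = u²⁴
  (u²⁴) · u² = e
  e · u⁵ = u⁵
  (u⁵) · u⁻⁵ = e

Answer: e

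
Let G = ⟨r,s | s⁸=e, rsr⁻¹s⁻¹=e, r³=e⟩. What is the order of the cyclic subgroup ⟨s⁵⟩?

|⟨s⁵⟩| equals the order of s⁵. Compute successive powers until reaching e:
  (s⁵)¹ = s⁵, (s⁵)² = s², (s⁵)³ = s⁷, (s⁵)⁴ = s⁴, (s⁵)⁵ = s, (s⁵)⁶ = s⁶, (s⁵)⁷ = s³, (s⁵)⁸ = e.
The smallest positive k with (s⁵)ᵏ = e is 8, so |⟨s⁵⟩| = 8.

Answer: 8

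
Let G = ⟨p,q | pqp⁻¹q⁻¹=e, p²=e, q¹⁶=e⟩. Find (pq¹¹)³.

Compute successive powers of (pq¹¹), reducing at each step:
  (pq¹¹)²: (pq¹¹) · p = q¹¹;   (q¹¹) · q¹¹ = q⁶
  (pq¹¹)³: (q⁶) · p = pq⁶;   (pq⁶) · q¹¹ = pq

Answer: pq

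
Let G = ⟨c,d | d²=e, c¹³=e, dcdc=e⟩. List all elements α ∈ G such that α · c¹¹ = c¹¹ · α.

⟨c¹¹⟩ ⊆ C_G(c¹¹) since powers of c¹¹ commute with c¹¹; so |C_G(c¹¹)| ≥ |⟨c¹¹⟩| = 13.
By orbit–stabilizer, |C_G(c¹¹)| = |G| / |conj. class of c¹¹| = 26 / 2 = 13.
The 13 elements commuting with c¹¹ are {e, c, c², c³, c⁴, c⁵, c⁶, c⁷, c⁸, c⁹, c¹⁰, c¹¹, c¹²}.

Answer: {e, c, c², c³, c⁴, c⁵, c⁶, c⁷, c⁸, c⁹, c¹⁰, c¹¹, c¹²}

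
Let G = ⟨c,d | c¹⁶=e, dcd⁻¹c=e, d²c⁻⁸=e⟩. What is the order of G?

Enumerate words in the generators, reducing via the relations: the distinct elements are
  {c, d, e, cd, c², c³, c⁴, c⁵, c⁶, c⁷, c⁸, c⁹, c²d, c³d, c¹², c¹³, c¹¹, c¹⁰, c¹⁴, c¹⁵, c⁴d, c⁵d, c⁶d, c⁷d, d⁻¹, cd⁻¹, c²d⁻¹, c³d⁻¹, c⁴d⁻¹, c⁵d⁻¹, c⁶d⁻¹, c⁷d⁻¹}.
No further products give new elements, so |G| = 32.

Answer: 32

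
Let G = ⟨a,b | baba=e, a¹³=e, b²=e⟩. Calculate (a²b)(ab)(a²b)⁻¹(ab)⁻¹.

[(a²b), (ab)] = (a²b)·(ab)·(a²b)⁻¹·(ab)⁻¹.
  (a²b) · (ab) = a
  a · (a²b) = a³b
  (a³b) · (ab) = a²

Answer: a²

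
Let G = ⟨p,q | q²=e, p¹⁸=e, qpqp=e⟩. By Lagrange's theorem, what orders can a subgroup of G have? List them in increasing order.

|G| = 36 = 2² · 3². By Lagrange's theorem the order of any subgroup divides 36; the divisors of 36 are 1, 2, 3, 4, 6, 9, 12, 18, 36.

Answer: 1, 2, 3, 4, 6, 9, 12, 18, 36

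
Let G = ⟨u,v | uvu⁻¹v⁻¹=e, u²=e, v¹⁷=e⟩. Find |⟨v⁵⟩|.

|⟨v⁵⟩| equals the order of v⁵. Compute successive powers until reaching e:
  (v⁵)¹ = v⁵, (v⁵)² = v¹⁰, (v⁵)³ = v¹⁵, (v⁵)⁴ = v³, (v⁵)⁵ = v⁸, (v⁵)⁶ = v¹³, (v⁵)⁷ = v, (v⁵)⁸ = v⁶, (v⁵)⁹ = v¹¹, (v⁵)¹⁰ = v¹⁶, (v⁵)¹¹ = v⁴, (v⁵)¹² = v⁹, (v⁵)¹³ = v¹⁴, (v⁵)¹⁴ = v², (v⁵)¹⁵ = v⁷, (v⁵)¹⁶ = v¹², (v⁵)¹⁷ = e.
The smallest positive k with (v⁵)ᵏ = e is 17, so |⟨v⁵⟩| = 17.

Answer: 17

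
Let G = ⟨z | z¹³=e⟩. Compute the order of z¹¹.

Compute successive powers until reaching e:
  (z¹¹)¹ = z¹¹, (z¹¹)² = z⁹, (z¹¹)³ = z⁷, (z¹¹)⁴ = z⁵, (z¹¹)⁵ = z³, (z¹¹)⁶ = z, (z¹¹)⁷ = z¹², (z¹¹)⁸ = z¹⁰, (z¹¹)⁹ = z⁸, (z¹¹)¹⁰ = z⁶, (z¹¹)¹¹ = z⁴, (z¹¹)¹² = z², (z¹¹)¹³ = e.
The smallest positive k with (z¹¹)ᵏ = e is 13.

Answer: 13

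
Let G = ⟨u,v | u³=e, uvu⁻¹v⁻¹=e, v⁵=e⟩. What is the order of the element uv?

Compute successive powers until reaching e:
  (uv)¹ = uv, (uv)² = u²v², (uv)³ = v³, (uv)⁴ = uv⁴, (uv)⁵ = u², (uv)⁶ = v, (uv)⁷ = uv², (uv)⁸ = u²v³, (uv)⁹ = v⁴, (uv)¹⁰ = u, (uv)¹¹ = u²v, (uv)¹² = v², (uv)¹³ = uv³, (uv)¹⁴ = u²v⁴, (uv)¹⁵ = e.
The smallest positive k with (uv)ᵏ = e is 15.

Answer: 15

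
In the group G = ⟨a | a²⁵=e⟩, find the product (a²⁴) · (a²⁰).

Compute (a²⁴) · (a²⁰) by multiplying left to right and reducing via the relations at each step:
  (a²⁴) · a²⁰ = a¹⁹

Answer: a¹⁹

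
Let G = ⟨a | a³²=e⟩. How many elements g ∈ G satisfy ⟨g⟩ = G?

G is cyclic of order 32. An element generates G iff its order is 32, and a cyclic group of order 32 has exactly φ(32) = 16 such elements.

Answer: 16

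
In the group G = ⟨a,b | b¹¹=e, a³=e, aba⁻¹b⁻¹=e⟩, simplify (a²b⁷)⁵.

Compute successive powers of (a²b⁷), reducing at each step:
  (a²b⁷)²: (a²b⁷) · a² = ab⁷;   (ab⁷) · b⁷ = ab³
  (a²b⁷)³: (ab³) · a² = b³;   (b³) · b⁷ = b¹⁰
  (a²b⁷)⁴: (b¹⁰) · a² = a²b¹⁰;   (a²b¹⁰) · b⁷ = a²b⁶
  (a²b⁷)⁵: (a²b⁶) · a² = ab⁶;   (ab⁶) · b⁷ = ab²

Answer: ab²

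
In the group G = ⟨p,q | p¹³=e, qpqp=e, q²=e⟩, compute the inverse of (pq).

The order of (pq) is 2 (smallest k with (pq)ᵏ = e), so (pq)⁻¹ = (pq)¹ = pq.
Check: (pq) · (pq) → (pq) · p = q;   q · q = e, giving e as required.

Answer: pq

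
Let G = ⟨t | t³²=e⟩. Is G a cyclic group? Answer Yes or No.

|G| = 32. The element t has order 32 (its powers give 32 distinct elements), so ⟨t⟩ = G and G is cyclic.

Answer: Yes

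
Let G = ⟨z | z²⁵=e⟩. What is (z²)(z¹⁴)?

Compute (z²) · (z¹⁴) by multiplying left to right and reducing via the relations at each step:
  (z²) · z¹⁴ = z¹⁶

Answer: z¹⁶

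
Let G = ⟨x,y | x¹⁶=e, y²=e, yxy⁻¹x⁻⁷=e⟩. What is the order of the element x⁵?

Compute successive powers until reaching e:
  (x⁵)¹ = x⁵, (x⁵)² = x¹⁰, (x⁵)³ = x¹⁵, (x⁵)⁴ = x⁴, (x⁵)⁵ = x⁹, (x⁵)⁶ = x¹⁴, (x⁵)⁷ = x³, (x⁵)⁸ = x⁸, (x⁵)⁹ = x¹³, (x⁵)¹⁰ = x², (x⁵)¹¹ = x⁷, (x⁵)¹² = x¹², (x⁵)¹³ = x, (x⁵)¹⁴ = x⁶, (x⁵)¹⁵ = x¹¹, (x⁵)¹⁶ = e.
The smallest positive k with (x⁵)ᵏ = e is 16.

Answer: 16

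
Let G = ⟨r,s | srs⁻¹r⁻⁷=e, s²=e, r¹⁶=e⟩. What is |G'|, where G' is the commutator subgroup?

G' = [G, G] is generated by all commutators. The generator-pair commutators are: [r, s] = r¹⁰.
The subgroup they normally generate is {e, r², r⁴, r⁶, r⁸, r¹⁰, r¹², r¹⁴}, of order 8.
Check: |G/G'| = 32/8 = 4 is the order of the abelianisation.

Answer: 8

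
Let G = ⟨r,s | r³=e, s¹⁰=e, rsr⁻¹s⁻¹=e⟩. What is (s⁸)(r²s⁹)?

Compute (s⁸) · (r²s⁹) by multiplying left to right and reducing via the relations at each step:
  (s⁸) · r² = r²s⁸
  (r²s⁸) · s⁹ = r²s⁷

Answer: r²s⁷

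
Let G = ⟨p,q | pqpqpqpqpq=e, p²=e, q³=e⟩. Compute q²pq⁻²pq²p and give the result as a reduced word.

Multiply left to right, reducing at each step:
  (q²) · p = q²p
  (q²p) · q⁻² = q²pq
  (q²pq) · p = q²pqp
  (q²pqp) · q² = q²pqpq²
  (q²pqpq²) · p = q²pqpq²p

Answer: q²pqpq²p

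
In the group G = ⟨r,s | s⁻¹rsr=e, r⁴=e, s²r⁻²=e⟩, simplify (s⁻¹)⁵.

Compute successive powers of (s⁻¹), reducing at each step:
  (s⁻¹)²: (s⁻¹) · s⁻¹ = r²
  (s⁻¹)³: (r²) · s⁻¹ = s
  (s⁻¹)⁴: s · s⁻¹ = e
  (s⁻¹)⁵: e · s⁻¹ = s⁻¹

Answer: s⁻¹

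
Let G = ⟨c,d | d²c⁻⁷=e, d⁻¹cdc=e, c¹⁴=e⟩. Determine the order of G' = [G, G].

G' = [G, G] is generated by all commutators. The generator-pair commutators are: [c, d] = c².
The subgroup they normally generate is {e, c², c⁴, c⁶, c⁸, c¹⁰, c¹²}, of order 7.
Check: |G/G'| = 28/7 = 4 is the order of the abelianisation.

Answer: 7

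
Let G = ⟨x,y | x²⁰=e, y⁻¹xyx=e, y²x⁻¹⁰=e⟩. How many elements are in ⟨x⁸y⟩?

|⟨x⁸y⟩| equals the order of x⁸y. Compute successive powers until reaching e:
  (x⁸y)¹ = x⁸y, (x⁸y)² = x¹⁰, (x⁸y)³ = x⁸y⁻¹, (x⁸y)⁴ = e.
The smallest positive k with (x⁸y)ᵏ = e is 4, so |⟨x⁸y⟩| = 4.

Answer: 4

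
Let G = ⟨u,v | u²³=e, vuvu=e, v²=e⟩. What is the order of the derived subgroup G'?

G' = [G, G] is generated by all commutators. The generator-pair commutators are: [u, v] = u².
The subgroup they normally generate is {e, u, u², u³, u⁴, u⁵, u⁶, u⁷, u⁸, u⁹, u¹⁰, u¹¹, u¹², u¹³, u¹⁴, u¹⁵, u¹⁶, u¹⁷, u¹⁸, u¹⁹, u²⁰, u²¹, u²²}, of order 23.
Check: |G/G'| = 46/23 = 2 is the order of the abelianisation.

Answer: 23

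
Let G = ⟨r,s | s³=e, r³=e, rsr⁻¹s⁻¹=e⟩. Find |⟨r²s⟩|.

|⟨r²s⟩| equals the order of r²s. Compute successive powers until reaching e:
  (r²s)¹ = r²s, (r²s)² = rs², (r²s)³ = e.
The smallest positive k with (r²s)ᵏ = e is 3, so |⟨r²s⟩| = 3.

Answer: 3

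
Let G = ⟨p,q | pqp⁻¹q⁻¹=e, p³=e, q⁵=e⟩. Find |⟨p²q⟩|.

|⟨p²q⟩| equals the order of p²q. Compute successive powers until reaching e:
  (p²q)¹ = p²q, (p²q)² = pq², (p²q)³ = q³, (p²q)⁴ = p²q⁴, (p²q)⁵ = p, (p²q)⁶ = q, (p²q)⁷ = p²q², (p²q)⁸ = pq³, (p²q)⁹ = q⁴, (p²q)¹⁰ = p², (p²q)¹¹ = pq, (p²q)¹² = q², (p²q)¹³ = p²q³, (p²q)¹⁴ = pq⁴, (p²q)¹⁵ = e.
The smallest positive k with (p²q)ᵏ = e is 15, so |⟨p²q⟩| = 15.

Answer: 15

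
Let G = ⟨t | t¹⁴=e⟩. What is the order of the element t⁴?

Compute successive powers until reaching e:
  (t⁴)¹ = t⁴, (t⁴)² = t⁸, (t⁴)³ = t¹², (t⁴)⁴ = t², (t⁴)⁵ = t⁶, (t⁴)⁶ = t¹⁰, (t⁴)⁷ = e.
The smallest positive k with (t⁴)ᵏ = e is 7.

Answer: 7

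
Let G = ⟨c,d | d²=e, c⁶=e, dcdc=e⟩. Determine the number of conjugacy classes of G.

The conjugacy classes (representative and size) are:
  [e] (size 1), [c⁵] (size 2), [c⁴] (size 2), [c³] (size 1), [d] (size 3), [c³d] (size 3).
Class equation: 1 + 2 + 2 + 1 + 3 + 3 = 12 = |G|. So G has 6 conjugacy classes.

Answer: 6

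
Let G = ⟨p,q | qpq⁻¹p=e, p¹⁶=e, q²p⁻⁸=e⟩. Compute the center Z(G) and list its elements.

An element z ∈ Z(G) iff z commutes with every generator.
For example p⁸ is central: (p⁸)·p = p⁹ = p·(p⁸); (p⁸)·q = q⁻¹ = q·(p⁸).
Whereas p ∉ Z(G) since p·q = pq ≠ p⁷q⁻¹ = q·p.
Checking each of the 32 elements this way gives Z(G) = {e, p⁸}, of order 2.

Answer: {e, p⁸}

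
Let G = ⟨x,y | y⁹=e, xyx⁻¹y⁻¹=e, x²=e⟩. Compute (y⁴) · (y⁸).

Compute (y⁴) · (y⁸) by multiplying left to right and reducing via the relations at each step:
  (y⁴) · y⁸ = y³

Answer: y³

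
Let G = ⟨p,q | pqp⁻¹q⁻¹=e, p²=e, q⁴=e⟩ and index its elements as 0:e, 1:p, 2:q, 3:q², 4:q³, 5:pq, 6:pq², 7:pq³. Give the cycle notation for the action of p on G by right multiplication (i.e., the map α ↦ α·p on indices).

(0 1)(2 5)(3 6)(4 7)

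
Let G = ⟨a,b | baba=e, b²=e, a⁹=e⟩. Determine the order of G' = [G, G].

G' = [G, G] is generated by all commutators. The generator-pair commutators are: [a, b] = a².
The subgroup they normally generate is {e, a, a², a³, a⁴, a⁵, a⁶, a⁷, a⁸}, of order 9.
Check: |G/G'| = 18/9 = 2 is the order of the abelianisation.

Answer: 9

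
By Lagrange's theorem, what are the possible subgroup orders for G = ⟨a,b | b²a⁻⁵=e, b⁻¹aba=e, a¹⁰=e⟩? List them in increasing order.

|G| = 20 = 2² · 5. By Lagrange's theorem the order of any subgroup divides 20; the divisors of 20 are 1, 2, 4, 5, 10, 20.

Answer: 1, 2, 4, 5, 10, 20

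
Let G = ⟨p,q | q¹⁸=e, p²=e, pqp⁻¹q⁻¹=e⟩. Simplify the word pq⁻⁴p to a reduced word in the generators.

Multiply left to right, reducing at each step:
  p · q⁻⁴ = pq¹⁴
  (pq¹⁴) · p = q¹⁴

Answer: q¹⁴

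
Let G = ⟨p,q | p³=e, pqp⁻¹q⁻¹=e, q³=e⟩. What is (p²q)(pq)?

Compute (p²q) · (pq) by multiplying left to right and reducing via the relations at each step:
  (p²q) · p = q
  q · q = q²

Answer: q²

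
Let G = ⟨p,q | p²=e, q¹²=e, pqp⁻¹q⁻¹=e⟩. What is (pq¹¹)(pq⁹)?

Compute (pq¹¹) · (pq⁹) by multiplying left to right and reducing via the relations at each step:
  (pq¹¹) · p = q¹¹
  (q¹¹) · q⁹ = q⁸

Answer: q⁸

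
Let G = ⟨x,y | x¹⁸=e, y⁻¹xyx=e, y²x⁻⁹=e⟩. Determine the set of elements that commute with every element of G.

An element z ∈ Z(G) iff z commutes with every generator.
For example x⁹ is central: (x⁹)·x = x¹⁰ = x·(x⁹); (x⁹)·y = y⁻¹ = y·(x⁹).
Whereas x ∉ Z(G) since x·y = xy ≠ x⁸y⁻¹ = y·x.
Checking each of the 36 elements this way gives Z(G) = {e, x⁹}, of order 2.

Answer: {e, x⁹}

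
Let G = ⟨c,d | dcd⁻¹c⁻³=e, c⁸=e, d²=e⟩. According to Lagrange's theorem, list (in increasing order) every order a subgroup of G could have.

|G| = 16 = 2⁴. By Lagrange's theorem the order of any subgroup divides 16; the divisors of 16 are 1, 2, 4, 8, 16.

Answer: 1, 2, 4, 8, 16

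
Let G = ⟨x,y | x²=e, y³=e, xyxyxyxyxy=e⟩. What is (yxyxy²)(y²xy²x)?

Compute (yxyxy²) · (y²xy²x) by multiplying left to right and reducing via the relations at each step:
  (yxyxy²) · y² = xy²xy²x
  (xy²xy²x) · x = xy²xy²
  (xy²xy²) · y² = xy²xy
  (xy²xy) · x = xy²xyx

Answer: xy²xyx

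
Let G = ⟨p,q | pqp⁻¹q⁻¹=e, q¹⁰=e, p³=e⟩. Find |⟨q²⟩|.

|⟨q²⟩| equals the order of q². Compute successive powers until reaching e:
  (q²)¹ = q², (q²)² = q⁴, (q²)³ = q⁶, (q²)⁴ = q⁸, (q²)⁵ = e.
The smallest positive k with (q²)ᵏ = e is 5, so |⟨q²⟩| = 5.

Answer: 5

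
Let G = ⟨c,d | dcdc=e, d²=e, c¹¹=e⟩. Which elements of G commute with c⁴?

⟨c⁴⟩ ⊆ C_G(c⁴) since powers of c⁴ commute with c⁴; so |C_G(c⁴)| ≥ |⟨c⁴⟩| = 11.
By orbit–stabilizer, |C_G(c⁴)| = |G| / |conj. class of c⁴| = 22 / 2 = 11.
The 11 elements commuting with c⁴ are {e, c, c², c³, c⁴, c⁵, c⁶, c⁷, c⁸, c⁹, c¹⁰}.

Answer: {e, c, c², c³, c⁴, c⁵, c⁶, c⁷, c⁸, c⁹, c¹⁰}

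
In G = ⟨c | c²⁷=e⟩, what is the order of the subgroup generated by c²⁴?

|⟨c²⁴⟩| equals the order of c²⁴. Compute successive powers until reaching e:
  (c²⁴)¹ = c²⁴, (c²⁴)² = c²¹, (c²⁴)³ = c¹⁸, (c²⁴)⁴ = c¹⁵, (c²⁴)⁵ = c¹², (c²⁴)⁶ = c⁹, (c²⁴)⁷ = c⁶, (c²⁴)⁸ = c³, (c²⁴)⁹ = e.
The smallest positive k with (c²⁴)ᵏ = e is 9, so |⟨c²⁴⟩| = 9.

Answer: 9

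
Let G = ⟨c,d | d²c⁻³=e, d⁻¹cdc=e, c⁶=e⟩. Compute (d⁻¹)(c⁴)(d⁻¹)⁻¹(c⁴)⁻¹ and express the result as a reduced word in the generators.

[(d⁻¹), (c⁴)] = (d⁻¹)·(c⁴)·(d⁻¹)⁻¹·(c⁴)⁻¹.
  (d⁻¹) · (c⁴) = c²d⁻¹
  (c²d⁻¹) · d = c²
  (c²) · (c²) = c⁴

Answer: c⁴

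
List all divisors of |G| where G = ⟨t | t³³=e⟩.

|G| = 33 = 3 · 11. By Lagrange's theorem the order of any subgroup divides 33; the divisors of 33 are 1, 3, 11, 33.

Answer: 1, 3, 11, 33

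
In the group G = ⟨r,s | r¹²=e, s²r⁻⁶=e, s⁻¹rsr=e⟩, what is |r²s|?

Compute successive powers until reaching e:
  (r²s)¹ = r²s, (r²s)² = r⁶, (r²s)³ = r²s⁻¹, (r²s)⁴ = e.
The smallest positive k with (r²s)ᵏ = e is 4.

Answer: 4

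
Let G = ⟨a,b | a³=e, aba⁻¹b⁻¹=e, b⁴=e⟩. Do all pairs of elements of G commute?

Each pair of generators commutes: a·b = ab = b·a. Since the generators pairwise commute, every element of G commutes with every other, so G is abelian.

Answer: Yes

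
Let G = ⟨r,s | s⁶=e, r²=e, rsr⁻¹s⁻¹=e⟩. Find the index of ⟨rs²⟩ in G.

First find ord(rs²) by computing successive powers:
  (rs²)¹ = rs², (rs²)² = s⁴, (rs²)³ = r, (rs²)⁴ = s², (rs²)⁵ = rs⁴, (rs²)⁶ = e.
So |⟨rs²⟩| = ord(rs²) = 6. With |G| = 12, by Lagrange [G : ⟨rs²⟩] = 12/6 = 2.

Answer: 2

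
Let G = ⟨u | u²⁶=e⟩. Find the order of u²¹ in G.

Compute successive powers until reaching e:
  (u²¹)¹ = u²¹, (u²¹)² = u¹⁶, (u²¹)³ = u¹¹, (u²¹)⁴ = u⁶, (u²¹)⁵ = u, (u²¹)⁶ = u²², (u²¹)⁷ = u¹⁷, (u²¹)⁸ = u¹², (u²¹)⁹ = u⁷, (u²¹)¹⁰ = u², (u²¹)¹¹ = u²³, (u²¹)¹² = u¹⁸, (u²¹)¹³ = u¹³, (u²¹)¹⁴ = u⁸, (u²¹)¹⁵ = u³, (u²¹)¹⁶ = u²⁴, (u²¹)¹⁷ = u¹⁹, (u²¹)¹⁸ = u¹⁴, (u²¹)¹⁹ = u⁹, (u²¹)²⁰ = u⁴, (u²¹)²¹ = u²⁵, (u²¹)²² = u²⁰, (u²¹)²³ = u¹⁵, (u²¹)²⁴ = u¹⁰, (u²¹)²⁵ = u⁵, (u²¹)²⁶ = e.
The smallest positive k with (u²¹)ᵏ = e is 26.

Answer: 26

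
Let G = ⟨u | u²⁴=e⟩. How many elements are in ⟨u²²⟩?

|⟨u²²⟩| equals the order of u²². Compute successive powers until reaching e:
  (u²²)¹ = u²², (u²²)² = u²⁰, (u²²)³ = u¹⁸, (u²²)⁴ = u¹⁶, (u²²)⁵ = u¹⁴, (u²²)⁶ = u¹², (u²²)⁷ = u¹⁰, (u²²)⁸ = u⁸, (u²²)⁹ = u⁶, (u²²)¹⁰ = u⁴, (u²²)¹¹ = u², (u²²)¹² = e.
The smallest positive k with (u²²)ᵏ = e is 12, so |⟨u²²⟩| = 12.

Answer: 12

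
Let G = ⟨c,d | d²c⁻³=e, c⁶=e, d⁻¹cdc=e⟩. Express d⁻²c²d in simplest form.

Multiply left to right, reducing at each step:
  (c³) · c² = c⁵
  (c⁵) · d = c²d⁻¹

Answer: c²d⁻¹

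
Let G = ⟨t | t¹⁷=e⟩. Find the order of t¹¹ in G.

Compute successive powers until reaching e:
  (t¹¹)¹ = t¹¹, (t¹¹)² = t⁵, (t¹¹)³ = t¹⁶, (t¹¹)⁴ = t¹⁰, (t¹¹)⁵ = t⁴, (t¹¹)⁶ = t¹⁵, (t¹¹)⁷ = t⁹, (t¹¹)⁸ = t³, (t¹¹)⁹ = t¹⁴, (t¹¹)¹⁰ = t⁸, (t¹¹)¹¹ = t², (t¹¹)¹² = t¹³, (t¹¹)¹³ = t⁷, (t¹¹)¹⁴ = t, (t¹¹)¹⁵ = t¹², (t¹¹)¹⁶ = t⁶, (t¹¹)¹⁷ = e.
The smallest positive k with (t¹¹)ᵏ = e is 17.

Answer: 17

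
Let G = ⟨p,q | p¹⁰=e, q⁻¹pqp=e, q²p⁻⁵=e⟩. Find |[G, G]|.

G' = [G, G] is generated by all commutators. The generator-pair commutators are: [p, q] = p².
The subgroup they normally generate is {e, p², p⁴, p⁶, p⁸}, of order 5.
Check: |G/G'| = 20/5 = 4 is the order of the abelianisation.

Answer: 5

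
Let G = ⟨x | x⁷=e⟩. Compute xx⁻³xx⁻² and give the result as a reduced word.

Multiply left to right, reducing at each step:
  x · x⁻³ = x⁵
  (x⁵) · x = x⁶
  (x⁶) · x⁻² = x⁴

Answer: x⁴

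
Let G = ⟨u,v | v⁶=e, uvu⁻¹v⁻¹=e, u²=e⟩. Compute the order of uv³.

Compute successive powers until reaching e:
  (uv³)¹ = uv³, (uv³)² = e.
The smallest positive k with (uv³)ᵏ = e is 2.

Answer: 2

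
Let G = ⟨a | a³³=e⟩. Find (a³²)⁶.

Compute successive powers of (a³²), reducing at each step:
  (a³²)²: (a³²) · a³² = a³¹
  (a³²)³: (a³¹) · a³² = a³⁰
  (a³²)⁴: (a³⁰) · a³² = a²⁹
  (a³²)⁵: (a²⁹) · a³² = a²⁸
  (a³²)⁶: (a²⁸) · a³² = a²⁷

Answer: a²⁷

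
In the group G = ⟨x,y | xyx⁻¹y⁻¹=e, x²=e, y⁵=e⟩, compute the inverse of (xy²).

The order of (xy²) is 10 (smallest k with (xy²)ᵏ = e), so (xy²)⁻¹ = (xy²)⁹ = xy³.
Check: (xy²) · (xy³) → (xy²) · x = y²;   (y²) · y³ = e, giving e as required.

Answer: xy³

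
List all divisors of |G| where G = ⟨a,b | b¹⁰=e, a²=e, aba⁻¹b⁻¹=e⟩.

|G| = 20 = 2² · 5. By Lagrange's theorem the order of any subgroup divides 20; the divisors of 20 are 1, 2, 4, 5, 10, 20.

Answer: 1, 2, 4, 5, 10, 20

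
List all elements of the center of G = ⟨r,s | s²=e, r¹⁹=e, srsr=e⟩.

An element z ∈ Z(G) iff z commutes with every generator.
For example e is central: e·r = r = r·e; e·s = s = s·e.
Whereas r ∉ Z(G) since r·s = rs ≠ r¹⁸s = s·r.
Checking each of the 38 elements this way gives Z(G) = {e}, of order 1.

Answer: {e}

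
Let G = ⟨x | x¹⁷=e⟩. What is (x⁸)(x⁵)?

Compute (x⁸) · (x⁵) by multiplying left to right and reducing via the relations at each step:
  (x⁸) · x⁵ = x¹³

Answer: x¹³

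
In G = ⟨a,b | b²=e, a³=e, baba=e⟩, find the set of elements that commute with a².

⟨a²⟩ ⊆ C_G(a²) since powers of a² commute with a²; so |C_G(a²)| ≥ |⟨a²⟩| = 3.
By orbit–stabilizer, |C_G(a²)| = |G| / |conj. class of a²| = 6 / 2 = 3.
The 3 elements commuting with a² are {e, a, a²}.

Answer: {e, a, a²}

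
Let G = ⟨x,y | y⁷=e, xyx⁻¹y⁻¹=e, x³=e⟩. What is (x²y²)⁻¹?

The order of (x²y²) is 21 (smallest k with (x²y²)ᵏ = e), so (x²y²)⁻¹ = (x²y²)²⁰ = xy⁵.
Check: (x²y²) · (xy⁵) → (x²y²) · x = y²;   (y²) · y⁵ = e, giving e as required.

Answer: xy⁵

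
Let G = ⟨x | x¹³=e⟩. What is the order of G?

G is generated by a single element, so G is cyclic. The relator gives x¹³ = e and no smaller power is forced to be e, so the 13 powers {e, x, x², x³, x⁴, x⁵, x⁶, x⁷, x⁸, x⁹, x¹², x¹¹, x¹⁰} are distinct. Hence |G| = 13.

Answer: 13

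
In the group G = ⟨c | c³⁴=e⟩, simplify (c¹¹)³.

Compute successive powers of (c¹¹), reducing at each step:
  (c¹¹)²: (c¹¹) · c¹¹ = c²²
  (c¹¹)³: (c²²) · c¹¹ = c³³

Answer: c³³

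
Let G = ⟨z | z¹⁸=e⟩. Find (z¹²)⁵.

Compute successive powers of (z¹²), reducing at each step:
  (z¹²)²: (z¹²) · z¹² = z⁶
  (z¹²)³: (z⁶) · z¹² = e
  (z¹²)⁴: e · z¹² = z¹²
  (z¹²)⁵: (z¹²) · z¹² = z⁶

Answer: z⁶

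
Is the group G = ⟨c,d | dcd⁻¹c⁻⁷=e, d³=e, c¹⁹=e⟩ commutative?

c·d = cd but d·c = c⁷d, so c·d ≠ d·c and G is not abelian.

Answer: No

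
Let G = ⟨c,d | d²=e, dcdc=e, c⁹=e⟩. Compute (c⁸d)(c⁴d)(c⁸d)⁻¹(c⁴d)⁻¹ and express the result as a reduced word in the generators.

[(c⁸d), (c⁴d)] = (c⁸d)·(c⁴d)·(c⁸d)⁻¹·(c⁴d)⁻¹.
  (c⁸d) · (c⁴d) = c⁴
  (c⁴) · (c⁸d) = c³d
  (c³d) · (c⁴d) = c⁸

Answer: c⁸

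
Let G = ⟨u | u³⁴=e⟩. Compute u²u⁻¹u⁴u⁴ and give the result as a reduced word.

Multiply left to right, reducing at each step:
  (u²) · u⁻¹ = u
  u · u⁴ = u⁵
  (u⁵) · u⁴ = u⁹

Answer: u⁹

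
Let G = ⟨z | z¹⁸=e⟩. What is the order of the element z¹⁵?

Compute successive powers until reaching e:
  (z¹⁵)¹ = z¹⁵, (z¹⁵)² = z¹², (z¹⁵)³ = z⁹, (z¹⁵)⁴ = z⁶, (z¹⁵)⁵ = z³, (z¹⁵)⁶ = e.
The smallest positive k with (z¹⁵)ᵏ = e is 6.

Answer: 6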